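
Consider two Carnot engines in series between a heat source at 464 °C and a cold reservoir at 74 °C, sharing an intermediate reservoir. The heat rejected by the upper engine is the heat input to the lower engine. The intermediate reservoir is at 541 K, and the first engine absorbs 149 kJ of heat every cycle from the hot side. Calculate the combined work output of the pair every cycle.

T_H = 464 °C → 464 + 273.15 = 737.15 K.
T_C = 74 °C → 74 + 273.15 = 347.15 K.
Two reversible stages in series are equivalent to a single Carnot engine between T_H and T_C, so η_total = 1 − T_C/T_H = 1 − 347.15/737.15 = 0.5291.
W_total = η_total · Q_H = 0.5291 × 149 = 78.8 kJ.

W_total ≈ 78.8 kJ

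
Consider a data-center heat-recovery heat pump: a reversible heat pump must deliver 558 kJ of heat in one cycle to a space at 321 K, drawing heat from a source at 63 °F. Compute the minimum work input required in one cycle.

W_in ≈ 53.2 kJ

T_C = 63 °F → (63 − 32) × 5/9 = 17.22 °C = 290.37 K.
COP_HP = T_H/(T_H − T_C) = 321.00/30.63 = 10.4807.
W = Q_H/COP_HP = 558/10.4807 = 53.2 kJ.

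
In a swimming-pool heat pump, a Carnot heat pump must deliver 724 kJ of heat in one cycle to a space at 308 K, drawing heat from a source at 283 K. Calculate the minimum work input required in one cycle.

COP_HP = T_H/(T_H − T_C) = 308.00/25.00 = 12.3200.
W = Q_H/COP_HP = 724/12.3200 = 58.77 kJ.

W_in ≈ 58.77 kJ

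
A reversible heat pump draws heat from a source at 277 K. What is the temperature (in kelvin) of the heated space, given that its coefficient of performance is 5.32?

T_H ≈ 341.1 K

COP_HP = T_H/(T_H − T_C) ⇒ T_H = T_C·COP_HP/(COP_HP − 1) = 277.00 × 5.32/(5.32 − 1) = 341.1 K.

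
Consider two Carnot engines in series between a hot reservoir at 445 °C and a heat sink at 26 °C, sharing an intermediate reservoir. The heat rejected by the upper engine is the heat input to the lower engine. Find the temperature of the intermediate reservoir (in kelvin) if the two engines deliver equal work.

T_m ≈ 508.6 K

T_H = 445 °C → 445 + 273.15 = 718.15 K.
T_C = 26 °C → 26 + 273.15 = 299.15 K.
For reversible stages Q_m = Q_H·(T_m/T_H). Setting W₁ = Q_H(1 − T_m/T_H) equal to W₂ = Q_m(1 − T_C/T_m) = Q_H·(T_m − T_C)/T_H gives T_H − T_m = T_m − T_C, so T_m = (T_H + T_C)/2 = (718.15 + 299.15)/2 = 508.6 K.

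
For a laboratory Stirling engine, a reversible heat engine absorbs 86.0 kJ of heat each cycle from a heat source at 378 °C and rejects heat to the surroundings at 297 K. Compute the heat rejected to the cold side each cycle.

T_H = 378 °C → 378 + 273.15 = 651.15 K.
η_rev = 1 − T_C/T_H = 1 − 297.00/651.15 = 0.5439.
For a reversible cycle Q_C/Q_H = T_C/T_H, so Q_C = 86.0 × 297.00/651.15 = 39.2 kJ.

Q_C ≈ 39.2 kJ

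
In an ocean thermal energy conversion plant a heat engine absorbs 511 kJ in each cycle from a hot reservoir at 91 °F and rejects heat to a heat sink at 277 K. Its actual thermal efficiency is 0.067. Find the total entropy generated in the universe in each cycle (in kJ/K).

ΔS_univ ≈ 0.0508 kJ/K

T_H = 91 °F → (91 − 32) × 5/9 = 32.78 °C = 305.93 K.
W = η·Q_H = 0.067 × 511 = 34.24 kJ, so Q_C = Q_H − W = 476.8 kJ.
Reservoir entropy changes: ΔS_H = −Q_H/T_H = −511/305.93 = -1.670 kJ/K and ΔS_C = +Q_C/T_C = 476.8/277.00 = 1.721 kJ/K.
ΔS_univ = −Q_H/T_H + Q_C/T_C = 0.0508 kJ/K (> 0, since η = 0.067 < η_Carnot = 0.095).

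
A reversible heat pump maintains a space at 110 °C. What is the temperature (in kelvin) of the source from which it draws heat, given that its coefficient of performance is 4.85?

T_H = 110 °C → 110 + 273.15 = 383.15 K.
COP_HP = T_H/(T_H − T_C) ⇒ T_C = T_H·(COP_HP − 1)/COP_HP = 383.15 × (4.85 − 1)/4.85 = 304 K.

T_C ≈ 304 K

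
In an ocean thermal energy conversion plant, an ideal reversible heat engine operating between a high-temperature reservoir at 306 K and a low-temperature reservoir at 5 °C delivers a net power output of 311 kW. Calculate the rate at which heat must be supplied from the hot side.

T_C = 5 °C → 5 + 273.15 = 278.15 K.
The Carnot efficiency is η = 1 − T_C/T_H = 1 − 278.15/306.00 = 0.0910.
Q_H = W/η = 311/0.0910 = 3417 kW.

Q̇_H ≈ 3417 kW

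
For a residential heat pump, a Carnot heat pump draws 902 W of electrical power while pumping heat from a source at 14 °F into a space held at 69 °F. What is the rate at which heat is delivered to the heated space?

Q̇_H ≈ 8670 W

T_H = 69 °F → (69 − 32) × 5/9 = 20.56 °C = 293.71 K.
T_C = 14 °F → (14 − 32) × 5/9 = -10.00 °C = 263.15 K.
Reversible heating COP: COP_HP = T_H/(T_H − T_C) = 293.71/30.56 = 9.6122.
Q_H = COP_HP · W = 9.6122 × 902 = 8670 W.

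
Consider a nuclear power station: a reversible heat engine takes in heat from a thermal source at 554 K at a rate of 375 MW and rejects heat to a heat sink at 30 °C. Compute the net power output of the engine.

Ẇ ≈ 169.8 MW

T_C = 30 °C → 30 + 273.15 = 303.15 K.
Carnot efficiency: η = 1 − T_C/T_H = 1 − 303.15/554.00 = 0.4528.
W = η·Q_H = 0.4528 × 375 = 169.8 MW.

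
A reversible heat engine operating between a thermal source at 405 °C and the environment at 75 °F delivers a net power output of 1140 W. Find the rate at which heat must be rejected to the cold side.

Q̇_C ≈ 889 W

T_H = 405 °C → 405 + 273.15 = 678.15 K.
T_C = 75 °F → (75 − 32) × 5/9 = 23.89 °C = 297.04 K.
For a reversible engine, η = 1 − T_C/T_H = 1 − 297.04/678.15 = 0.5620.
Since Q_C/Q_H = T_C/T_H and Q_H = W/η, Q_C = W·T_C/(T_H − T_C) = 1140 × 297.04/381.11 = 889 W.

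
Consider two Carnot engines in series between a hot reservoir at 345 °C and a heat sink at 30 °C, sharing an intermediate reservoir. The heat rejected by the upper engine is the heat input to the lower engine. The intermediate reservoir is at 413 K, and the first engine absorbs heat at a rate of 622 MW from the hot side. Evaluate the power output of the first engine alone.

Ẇ₁ ≈ 206 MW

T_H = 345 °C → 345 + 273.15 = 618.15 K.
T_C = 30 °C → 30 + 273.15 = 303.15 K.
First-stage efficiency η₁ = 1 − T_m/T_H = 1 − 413.00/618.15 = 0.3319.
W₁ = η₁·Q_H = 0.3319 × 622 = 206 MW.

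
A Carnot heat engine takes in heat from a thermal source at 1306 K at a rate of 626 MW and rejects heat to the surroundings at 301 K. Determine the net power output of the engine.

Ẇ ≈ 482 MW

For a reversible engine, η = 1 − T_C/T_H = 1 − 301.00/1306.00 = 0.7695.
W = η·Q_H = 0.7695 × 626 = 482 MW.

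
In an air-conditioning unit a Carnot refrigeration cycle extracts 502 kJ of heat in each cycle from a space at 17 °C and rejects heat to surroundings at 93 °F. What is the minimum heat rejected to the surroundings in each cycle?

T_H = 93 °F → (93 − 32) × 5/9 = 33.89 °C = 307.04 K.
T_C = 17 °C → 17 + 273.15 = 290.15 K.
For a reversible cycle Q_H/Q_C = T_H/T_C, so Q_H = Q_C·T_H/T_C = 502 × 307.04/290.15 = 531 kJ.

Q_H ≈ 531 kJ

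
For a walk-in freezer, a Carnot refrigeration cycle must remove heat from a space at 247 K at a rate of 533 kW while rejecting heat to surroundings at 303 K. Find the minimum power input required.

The reversible coefficient of performance is COP_R = T_C/(T_H − T_C) = 247.00/56.00 = 4.4107.
W = Q_C/COP_R = 533/4.4107 = 121 kW.

Ẇ_in ≈ 121 kW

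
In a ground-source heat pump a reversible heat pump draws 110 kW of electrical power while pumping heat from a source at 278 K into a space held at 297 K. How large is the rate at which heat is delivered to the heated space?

Reversible heating COP: COP_HP = T_H/(T_H − T_C) = 297.00/19.00 = 15.6316.
Q_H = COP_HP · W = 15.6316 × 110 = 1719 kW.

Q̇_H ≈ 1719 kW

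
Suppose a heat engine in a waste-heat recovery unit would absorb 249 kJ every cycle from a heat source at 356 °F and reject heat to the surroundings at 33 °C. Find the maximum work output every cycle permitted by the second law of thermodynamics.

T_H = 356 °F → (356 − 32) × 5/9 = 180.00 °C = 453.15 K.
T_C = 33 °C → 33 + 273.15 = 306.15 K.
The upper bound on efficiency is η_max = 1 − T_C/T_H = 1 − 306.15/453.15 = 0.3244.
W_max = η_max · Q_H = 0.3244 × 249 = 80.77 kJ.

W_max ≈ 80.77 kJ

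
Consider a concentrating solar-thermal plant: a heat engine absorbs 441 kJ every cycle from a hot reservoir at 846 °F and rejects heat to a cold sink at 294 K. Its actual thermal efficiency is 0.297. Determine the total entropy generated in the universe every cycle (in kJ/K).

ΔS_univ ≈ 0.4465 kJ/K

T_H = 846 °F → (846 − 32) × 5/9 = 452.22 °C = 725.37 K.
W = η·Q_H = 0.297 × 441 = 131.0 kJ, so Q_C = Q_H − W = 310.0 kJ.
Reservoir entropy changes: ΔS_H = −Q_H/T_H = −441/725.37 = -0.6080 kJ/K and ΔS_C = +Q_C/T_C = 310.0/294.00 = 1.054 kJ/K.
ΔS_univ = −Q_H/T_H + Q_C/T_C = 0.4465 kJ/K (> 0, since η = 0.297 < η_Carnot = 0.595).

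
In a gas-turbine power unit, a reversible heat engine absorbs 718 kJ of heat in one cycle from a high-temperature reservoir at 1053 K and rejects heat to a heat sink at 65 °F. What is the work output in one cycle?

T_C = 65 °F → (65 − 32) × 5/9 = 18.33 °C = 291.48 K.
Carnot efficiency: η = 1 − T_C/T_H = 1 − 291.48/1053.00 = 0.7232.
W = η·Q_H = 0.7232 × 718 = 519 kJ.

W ≈ 519 kJ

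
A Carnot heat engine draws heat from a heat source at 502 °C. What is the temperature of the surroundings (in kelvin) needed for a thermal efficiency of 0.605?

T_C ≈ 306 K

T_H = 502 °C → 502 + 273.15 = 775.15 K.
From η = 1 − T_C/T_H, T_C = T_H·(1 − η) = 775.15 × (1 − 0.605) = 306 K.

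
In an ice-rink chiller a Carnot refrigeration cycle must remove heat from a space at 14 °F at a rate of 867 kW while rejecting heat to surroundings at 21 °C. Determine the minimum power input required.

Ẇ_in ≈ 102 kW

T_H = 21 °C → 21 + 273.15 = 294.15 K.
T_C = 14 °F → (14 − 32) × 5/9 = -10.00 °C = 263.15 K.
For a reversible refrigerator, COP_R = T_C/(T_H − T_C) = 263.15/31.00 = 8.4887.
W = Q_C/COP_R = 867/8.4887 = 102 kW.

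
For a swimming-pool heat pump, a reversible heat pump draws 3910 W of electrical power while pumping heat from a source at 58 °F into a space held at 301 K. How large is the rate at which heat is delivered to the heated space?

T_C = 58 °F → (58 − 32) × 5/9 = 14.44 °C = 287.59 K.
Reversible heating COP: COP_HP = T_H/(T_H − T_C) = 301.00/13.41 = 22.4534.
Q_H = COP_HP · W = 22.4534 × 3910 = 87800 W.

Q̇_H ≈ 87800 W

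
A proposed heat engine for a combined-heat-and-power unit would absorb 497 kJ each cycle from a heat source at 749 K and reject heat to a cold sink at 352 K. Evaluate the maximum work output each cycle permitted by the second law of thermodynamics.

W_max ≈ 263 kJ

The upper bound on efficiency is η_max = 1 − T_C/T_H = 1 − 352.00/749.00 = 0.5300.
W_max = η_max · Q_H = 0.5300 × 497 = 263 kJ.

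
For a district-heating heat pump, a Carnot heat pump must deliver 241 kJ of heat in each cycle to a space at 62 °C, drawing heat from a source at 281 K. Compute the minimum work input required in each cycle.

T_H = 62 °C → 62 + 273.15 = 335.15 K.
Reversible heating COP: COP_HP = T_H/(T_H − T_C) = 335.15/54.15 = 6.1893.
W = Q_H/COP_HP = 241/6.1893 = 38.9 kJ.

W_in ≈ 38.9 kJ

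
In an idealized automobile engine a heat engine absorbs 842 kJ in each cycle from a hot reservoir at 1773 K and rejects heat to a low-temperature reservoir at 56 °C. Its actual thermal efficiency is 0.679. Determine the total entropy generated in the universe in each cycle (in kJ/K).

T_C = 56 °C → 56 + 273.15 = 329.15 K.
W = η·Q_H = 0.679 × 842 = 571.7 kJ, so Q_C = Q_H − W = 270.3 kJ.
The hot reservoir loses entropy Q_H/T_H = 842/1773.00 = 0.4749 kJ/K; the cold reservoir gains Q_C/T_C = 270.3/329.15 = 0.8212 kJ/K.
ΔS_univ = −Q_H/T_H + Q_C/T_C = 0.346 kJ/K (> 0, since η = 0.679 < η_Carnot = 0.814).

ΔS_univ ≈ 0.346 kJ/K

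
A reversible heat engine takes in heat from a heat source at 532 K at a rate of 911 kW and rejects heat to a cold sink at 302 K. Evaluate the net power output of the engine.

For a reversible engine, η = 1 − T_C/T_H = 1 − 302.00/532.00 = 0.4323.
W = η·Q_H = 0.4323 × 911 = 393.9 kW.

Ẇ ≈ 393.9 kW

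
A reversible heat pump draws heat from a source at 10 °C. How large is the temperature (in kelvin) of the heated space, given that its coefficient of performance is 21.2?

T_H ≈ 297.2 K

T_C = 10 °C → 10 + 273.15 = 283.15 K.
COP_HP = T_H/(T_H − T_C) ⇒ T_H = T_C·COP_HP/(COP_HP − 1) = 283.15 × 21.2/(21.2 − 1) = 297.2 K.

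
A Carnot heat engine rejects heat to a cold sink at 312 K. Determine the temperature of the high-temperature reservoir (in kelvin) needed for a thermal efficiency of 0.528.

From η = 1 − T_C/T_H, solving for T_H gives T_H = T_C/(1 − η) = 312.00/(1 − 0.528) = 661.0 K.

T_H ≈ 661.0 K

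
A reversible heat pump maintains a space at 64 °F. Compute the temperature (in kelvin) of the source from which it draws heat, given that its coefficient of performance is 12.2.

T_H = 64 °F → (64 − 32) × 5/9 = 17.78 °C = 290.93 K.
COP_HP = T_H/(T_H − T_C) ⇒ T_C = T_H·(COP_HP − 1)/COP_HP = 290.93 × (12.2 − 1)/12.2 = 267 K.

T_C ≈ 267 K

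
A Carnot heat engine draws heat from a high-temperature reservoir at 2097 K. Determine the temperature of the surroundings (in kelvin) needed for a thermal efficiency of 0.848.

From η = 1 − T_C/T_H, T_C = T_H·(1 − η) = 2097.00 × (1 − 0.848) = 318.7 K.

T_C ≈ 318.7 K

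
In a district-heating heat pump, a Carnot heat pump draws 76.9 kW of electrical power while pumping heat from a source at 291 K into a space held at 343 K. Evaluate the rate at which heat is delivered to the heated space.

Reversible heating COP: COP_HP = T_H/(T_H − T_C) = 343.00/52.00 = 6.5962.
Q_H = COP_HP · W = 6.5962 × 76.9 = 507 kW.

Q̇_H ≈ 507 kW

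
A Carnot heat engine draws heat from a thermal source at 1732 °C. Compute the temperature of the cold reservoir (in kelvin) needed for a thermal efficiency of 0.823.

T_C ≈ 355 K

T_H = 1732 °C → 1732 + 273.15 = 2005.15 K.
From η = 1 − T_C/T_H, T_C = T_H·(1 − η) = 2005.15 × (1 − 0.823) = 355 K.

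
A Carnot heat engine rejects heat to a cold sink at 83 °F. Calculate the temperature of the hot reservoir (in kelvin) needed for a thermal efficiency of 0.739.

T_C = 83 °F → (83 − 32) × 5/9 = 28.33 °C = 301.48 K.
From η = 1 − T_C/T_H, solving for T_H gives T_H = T_C/(1 − η) = 301.48/(1 − 0.739) = 1155 K.

T_H ≈ 1155 K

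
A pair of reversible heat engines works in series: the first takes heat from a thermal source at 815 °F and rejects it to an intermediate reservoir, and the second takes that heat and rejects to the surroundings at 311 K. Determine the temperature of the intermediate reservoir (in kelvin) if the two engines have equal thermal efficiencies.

T_H = 815 °F → (815 − 32) × 5/9 = 435.00 °C = 708.15 K.
Equal efficiencies require 1 − T_m/T_H = 1 − T_C/T_m, i.e. T_m/T_H = T_C/T_m, so T_m = √(T_H·T_C) = √(708.15 × 311.00) = 469 K.

T_m ≈ 469 K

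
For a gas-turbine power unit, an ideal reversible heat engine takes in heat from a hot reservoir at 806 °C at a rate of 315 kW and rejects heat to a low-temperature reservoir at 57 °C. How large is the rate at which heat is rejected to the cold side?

Q̇_C ≈ 96.4 kW

T_H = 806 °C → 806 + 273.15 = 1079.15 K.
T_C = 57 °C → 57 + 273.15 = 330.15 K.
η_rev = 1 − T_C/T_H = 1 − 330.15/1079.15 = 0.6941.
For a reversible cycle Q_C/Q_H = T_C/T_H, so Q_C = 315 × 330.15/1079.15 = 96.4 kW.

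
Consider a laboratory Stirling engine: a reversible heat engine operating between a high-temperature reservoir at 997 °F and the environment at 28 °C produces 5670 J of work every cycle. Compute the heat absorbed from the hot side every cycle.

Q_H ≈ 9031 J

T_H = 997 °F → (997 − 32) × 5/9 = 536.11 °C = 809.26 K.
T_C = 28 °C → 28 + 273.15 = 301.15 K.
For a reversible engine, η = 1 − T_C/T_H = 1 − 301.15/809.26 = 0.6279.
Q_H = W/η = 5670/0.6279 = 9031 J.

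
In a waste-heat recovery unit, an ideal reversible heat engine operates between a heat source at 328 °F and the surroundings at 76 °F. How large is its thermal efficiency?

T_H = 328 °F → (328 − 32) × 5/9 = 164.44 °C = 437.59 K.
T_C = 76 °F → (76 − 32) × 5/9 = 24.44 °C = 297.59 K.
For a reversible engine, η = 1 − T_C/T_H = 1 − 297.59/437.59 = 0.3199.

η ≈ 0.3199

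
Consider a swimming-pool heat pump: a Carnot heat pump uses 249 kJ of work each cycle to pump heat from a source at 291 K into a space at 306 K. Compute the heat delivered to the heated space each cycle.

Q_H ≈ 5080 kJ

The Carnot heat-pump COP is COP_HP = T_H/(T_H − T_C) = 306.00/15.00 = 20.4000.
Q_H = COP_HP · W = 20.4000 × 249 = 5080 kJ.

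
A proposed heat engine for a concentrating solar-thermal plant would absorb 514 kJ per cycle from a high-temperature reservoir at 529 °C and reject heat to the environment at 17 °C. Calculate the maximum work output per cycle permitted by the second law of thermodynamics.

W_max ≈ 328 kJ

T_H = 529 °C → 529 + 273.15 = 802.15 K.
T_C = 17 °C → 17 + 273.15 = 290.15 K.
By the Carnot theorem, η_max = 1 − T_C/T_H = 1 − 290.15/802.15 = 0.6383.
W_max = η_max · Q_H = 0.6383 × 514 = 328 kJ.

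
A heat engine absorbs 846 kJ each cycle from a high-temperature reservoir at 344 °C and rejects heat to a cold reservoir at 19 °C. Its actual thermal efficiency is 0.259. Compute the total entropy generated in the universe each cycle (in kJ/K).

T_H = 344 °C → 344 + 273.15 = 617.15 K.
T_C = 19 °C → 19 + 273.15 = 292.15 K.
W = η·Q_H = 0.259 × 846 = 219.1 kJ, so Q_C = Q_H − W = 626.9 kJ.
Entropy balance on the reservoirs: −Q_H/T_H = -1.371 kJ/K, +Q_C/T_C = 2.146 kJ/K.
ΔS_univ = −Q_H/T_H + Q_C/T_C = 0.775 kJ/K (> 0, since η = 0.259 < η_Carnot = 0.527).

ΔS_univ ≈ 0.775 kJ/K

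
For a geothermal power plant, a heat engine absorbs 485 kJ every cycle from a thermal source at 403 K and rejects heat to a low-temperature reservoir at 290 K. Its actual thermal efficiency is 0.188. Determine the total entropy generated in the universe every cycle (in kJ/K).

W = η·Q_H = 0.188 × 485 = 91.18 kJ, so Q_C = Q_H − W = 393.8 kJ.
Entropy balance on the reservoirs: −Q_H/T_H = -1.203 kJ/K, +Q_C/T_C = 1.358 kJ/K.
ΔS_univ = −Q_H/T_H + Q_C/T_C = 0.1545 kJ/K (> 0, since η = 0.188 < η_Carnot = 0.280).

ΔS_univ ≈ 0.1545 kJ/K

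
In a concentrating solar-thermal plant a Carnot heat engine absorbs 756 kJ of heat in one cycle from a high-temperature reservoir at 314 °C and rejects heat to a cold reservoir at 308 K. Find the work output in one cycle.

W ≈ 359.4 kJ

T_H = 314 °C → 314 + 273.15 = 587.15 K.
Since the cycle is reversible, η = 1 − T_C/T_H = 1 − 308.00/587.15 = 0.4754.
W = η·Q_H = 0.4754 × 756 = 359.4 kJ.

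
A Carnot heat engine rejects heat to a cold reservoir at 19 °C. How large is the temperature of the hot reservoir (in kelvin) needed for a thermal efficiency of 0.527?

T_C = 19 °C → 19 + 273.15 = 292.15 K.
From η = 1 − T_C/T_H, solving for T_H gives T_H = T_C/(1 − η) = 292.15/(1 − 0.527) = 618 K.

T_H ≈ 618 K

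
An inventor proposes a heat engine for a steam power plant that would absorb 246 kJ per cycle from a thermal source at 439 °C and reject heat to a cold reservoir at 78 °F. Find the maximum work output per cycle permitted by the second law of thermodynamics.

T_H = 439 °C → 439 + 273.15 = 712.15 K.
T_C = 78 °F → (78 − 32) × 5/9 = 25.56 °C = 298.71 K.
The second-law ceiling is the Carnot efficiency, η_max = 1 − T_C/T_H = 1 − 298.71/712.15 = 0.5806.
W_max = η_max · Q_H = 0.5806 × 246 = 143 kJ.

W_max ≈ 143 kJ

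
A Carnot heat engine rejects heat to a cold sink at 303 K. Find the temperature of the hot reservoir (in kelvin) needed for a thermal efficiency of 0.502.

T_H ≈ 608 K

From η = 1 − T_C/T_H, solving for T_H gives T_H = T_C/(1 − η) = 303.00/(1 − 0.502) = 608 K.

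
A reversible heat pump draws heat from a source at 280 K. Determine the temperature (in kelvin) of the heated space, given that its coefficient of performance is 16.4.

COP_HP = T_H/(T_H − T_C) ⇒ T_H = T_C·COP_HP/(COP_HP − 1) = 280.00 × 16.4/(16.4 − 1) = 298 K.

T_H ≈ 298 K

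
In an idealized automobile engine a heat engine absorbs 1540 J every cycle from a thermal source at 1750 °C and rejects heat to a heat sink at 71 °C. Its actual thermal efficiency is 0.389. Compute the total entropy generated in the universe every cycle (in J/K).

ΔS_univ ≈ 1.973 J/K

T_H = 1750 °C → 1750 + 273.15 = 2023.15 K.
T_C = 71 °C → 71 + 273.15 = 344.15 K.
W = η·Q_H = 0.389 × 1540 = 599.1 J, so Q_C = Q_H − W = 940.9 J.
Entropy balance on the reservoirs: −Q_H/T_H = -0.7612 J/K, +Q_C/T_C = 2.734 J/K.
ΔS_univ = −Q_H/T_H + Q_C/T_C = 1.973 J/K (> 0, since η = 0.389 < η_Carnot = 0.830).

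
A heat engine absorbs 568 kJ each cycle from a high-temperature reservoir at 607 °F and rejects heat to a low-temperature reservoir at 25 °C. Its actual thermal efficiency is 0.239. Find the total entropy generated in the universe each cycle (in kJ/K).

T_H = 607 °F → (607 − 32) × 5/9 = 319.44 °C = 592.59 K.
T_C = 25 °C → 25 + 273.15 = 298.15 K.
W = η·Q_H = 0.239 × 568 = 135.8 kJ, so Q_C = Q_H − W = 432.2 kJ.
Entropy balance on the reservoirs: −Q_H/T_H = -0.9585 kJ/K, +Q_C/T_C = 1.450 kJ/K.
ΔS_univ = −Q_H/T_H + Q_C/T_C = 0.4913 kJ/K (> 0, since η = 0.239 < η_Carnot = 0.497).

ΔS_univ ≈ 0.4913 kJ/K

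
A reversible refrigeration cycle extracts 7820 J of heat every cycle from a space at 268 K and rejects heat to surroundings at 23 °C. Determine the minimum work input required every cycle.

W_in ≈ 821 J

T_H = 23 °C → 23 + 273.15 = 296.15 K.
Carnot COP: COP_R = T_C/(T_H − T_C) = 268.00/28.15 = 9.5204.
W = Q_C/COP_R = 7820/9.5204 = 821 J.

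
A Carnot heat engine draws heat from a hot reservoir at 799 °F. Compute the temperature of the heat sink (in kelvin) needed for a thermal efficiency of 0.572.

T_C ≈ 299.3 K

T_H = 799 °F → (799 − 32) × 5/9 = 426.11 °C = 699.26 K.
From η = 1 − T_C/T_H, T_C = T_H·(1 − η) = 699.26 × (1 − 0.572) = 299.3 K.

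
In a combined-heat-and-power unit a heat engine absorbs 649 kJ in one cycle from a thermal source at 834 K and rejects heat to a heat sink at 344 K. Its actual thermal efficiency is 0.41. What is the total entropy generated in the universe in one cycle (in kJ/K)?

W = η·Q_H = 0.41 × 649 = 266.1 kJ, so Q_C = Q_H − W = 382.9 kJ.
The hot reservoir loses entropy Q_H/T_H = 649/834.00 = 0.7782 kJ/K; the cold reservoir gains Q_C/T_C = 382.9/344.00 = 1.113 kJ/K.
ΔS_univ = −Q_H/T_H + Q_C/T_C = 0.3349 kJ/K (> 0, since η = 0.41 < η_Carnot = 0.588).

ΔS_univ ≈ 0.3349 kJ/K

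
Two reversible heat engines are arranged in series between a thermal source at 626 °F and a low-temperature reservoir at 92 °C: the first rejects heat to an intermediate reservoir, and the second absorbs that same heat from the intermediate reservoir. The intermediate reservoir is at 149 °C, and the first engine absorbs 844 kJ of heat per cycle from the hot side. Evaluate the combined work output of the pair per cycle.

T_H = 626 °F → (626 − 32) × 5/9 = 330.00 °C = 603.15 K.
T_C = 92 °C → 92 + 273.15 = 365.15 K.
Two reversible stages in series are equivalent to a single Carnot engine between T_H and T_C, so η_total = 1 − T_C/T_H = 1 − 365.15/603.15 = 0.3946.
W_total = η_total · Q_H = 0.3946 × 844 = 333 kJ.

W_total ≈ 333 kJ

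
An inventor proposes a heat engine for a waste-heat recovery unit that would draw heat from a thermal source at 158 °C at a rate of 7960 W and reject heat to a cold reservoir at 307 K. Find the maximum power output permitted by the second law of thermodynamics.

T_H = 158 °C → 158 + 273.15 = 431.15 K.
The second-law ceiling is the Carnot efficiency, η_max = 1 − T_C/T_H = 1 − 307.00/431.15 = 0.2880.
W_max = η_max · Q_H = 0.2880 × 7960 = 2290 W.

Ẇ_max ≈ 2290 W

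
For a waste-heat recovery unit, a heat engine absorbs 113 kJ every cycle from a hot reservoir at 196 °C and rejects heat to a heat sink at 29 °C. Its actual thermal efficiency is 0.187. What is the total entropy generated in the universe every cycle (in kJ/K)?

ΔS_univ ≈ 0.0632 kJ/K

T_H = 196 °C → 196 + 273.15 = 469.15 K.
T_C = 29 °C → 29 + 273.15 = 302.15 K.
W = η·Q_H = 0.187 × 113 = 21.13 kJ, so Q_C = Q_H − W = 91.87 kJ.
Reservoir entropy changes: ΔS_H = −Q_H/T_H = −113/469.15 = -0.2409 kJ/K and ΔS_C = +Q_C/T_C = 91.87/302.15 = 0.3041 kJ/K.
ΔS_univ = −Q_H/T_H + Q_C/T_C = 0.0632 kJ/K (> 0, since η = 0.187 < η_Carnot = 0.356).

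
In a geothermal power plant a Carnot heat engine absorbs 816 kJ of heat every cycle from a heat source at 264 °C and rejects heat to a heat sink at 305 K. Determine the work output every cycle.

T_H = 264 °C → 264 + 273.15 = 537.15 K.
Carnot efficiency: η = 1 − T_C/T_H = 1 − 305.00/537.15 = 0.4322.
W = η·Q_H = 0.4322 × 816 = 353 kJ.

W ≈ 353 kJ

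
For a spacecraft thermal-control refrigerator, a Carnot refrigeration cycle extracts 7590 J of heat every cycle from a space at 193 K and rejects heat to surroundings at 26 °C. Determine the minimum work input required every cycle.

T_H = 26 °C → 26 + 273.15 = 299.15 K.
For a reversible refrigerator, COP_R = T_C/(T_H − T_C) = 193.00/106.15 = 1.8182.
W = Q_C/COP_R = 7590/1.8182 = 4170 J.

W_in ≈ 4170 J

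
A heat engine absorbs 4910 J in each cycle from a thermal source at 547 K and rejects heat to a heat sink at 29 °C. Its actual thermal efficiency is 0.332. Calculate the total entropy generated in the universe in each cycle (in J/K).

ΔS_univ ≈ 1.879 J/K

T_C = 29 °C → 29 + 273.15 = 302.15 K.
W = η·Q_H = 0.332 × 4910 = 1630 J, so Q_C = Q_H − W = 3280 J.
The hot reservoir loses entropy Q_H/T_H = 4910/547.00 = 8.976 J/K; the cold reservoir gains Q_C/T_C = 3280/302.15 = 10.86 J/K.
ΔS_univ = −Q_H/T_H + Q_C/T_C = 1.879 J/K (> 0, since η = 0.332 < η_Carnot = 0.448).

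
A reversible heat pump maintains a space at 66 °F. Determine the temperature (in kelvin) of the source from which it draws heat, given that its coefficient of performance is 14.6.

T_C ≈ 272.0 K

T_H = 66 °F → (66 − 32) × 5/9 = 18.89 °C = 292.04 K.
COP_HP = T_H/(T_H − T_C) ⇒ T_C = T_H·(COP_HP − 1)/COP_HP = 292.04 × (14.6 − 1)/14.6 = 272.0 K.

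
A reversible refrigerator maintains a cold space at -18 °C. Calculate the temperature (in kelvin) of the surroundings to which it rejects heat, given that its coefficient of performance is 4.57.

T_H ≈ 311 K

T_C = -18 °C → -18 + 273.15 = 255.15 K.
COP_R = T_C/(T_H − T_C) ⇒ T_H = T_C·(1 + 1/COP_R) = 255.15 × (1 + 1/4.57) = 311 K.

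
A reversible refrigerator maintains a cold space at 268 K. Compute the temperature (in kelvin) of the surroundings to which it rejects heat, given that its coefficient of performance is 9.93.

COP_R = T_C/(T_H − T_C) ⇒ T_H = T_C·(1 + 1/COP_R) = 268.00 × (1 + 1/9.93) = 295 K.

T_H ≈ 295 K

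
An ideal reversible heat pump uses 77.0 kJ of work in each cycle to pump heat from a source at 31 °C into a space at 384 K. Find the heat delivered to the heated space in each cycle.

T_C = 31 °C → 31 + 273.15 = 304.15 K.
For a reversible heat pump, COP_HP = T_H/(T_H − T_C) = 384.00/79.85 = 4.8090.
Q_H = COP_HP · W = 4.8090 × 77.0 = 370 kJ.

Q_H ≈ 370 kJ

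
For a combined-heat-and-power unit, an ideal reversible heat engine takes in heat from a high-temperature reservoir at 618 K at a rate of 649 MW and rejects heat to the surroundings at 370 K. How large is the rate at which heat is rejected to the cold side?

Q̇_C ≈ 389 MW

η_rev = 1 − T_C/T_H = 1 − 370.00/618.00 = 0.4013.
For a reversible cycle Q_C/Q_H = T_C/T_H, so Q_C = 649 × 370.00/618.00 = 389 MW.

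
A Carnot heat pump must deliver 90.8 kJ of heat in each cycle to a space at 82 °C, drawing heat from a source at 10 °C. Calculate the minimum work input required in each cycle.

W_in ≈ 18.4 kJ

T_H = 82 °C → 82 + 273.15 = 355.15 K.
T_C = 10 °C → 10 + 273.15 = 283.15 K.
The Carnot heat-pump COP is COP_HP = T_H/(T_H − T_C) = 355.15/72.00 = 4.9326.
W = Q_H/COP_HP = 90.8/4.9326 = 18.4 kJ.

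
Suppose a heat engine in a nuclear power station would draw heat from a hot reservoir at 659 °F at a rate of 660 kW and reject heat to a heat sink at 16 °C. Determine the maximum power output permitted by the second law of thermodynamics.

T_H = 659 °F → (659 − 32) × 5/9 = 348.33 °C = 621.48 K.
T_C = 16 °C → 16 + 273.15 = 289.15 K.
The second-law ceiling is the Carnot efficiency, η_max = 1 − T_C/T_H = 1 − 289.15/621.48 = 0.5347.
W_max = η_max · Q_H = 0.5347 × 660 = 353 kW.

Ẇ_max ≈ 353 kW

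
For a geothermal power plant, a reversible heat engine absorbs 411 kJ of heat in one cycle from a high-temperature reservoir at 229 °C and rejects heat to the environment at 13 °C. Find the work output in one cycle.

W ≈ 176.8 kJ

T_H = 229 °C → 229 + 273.15 = 502.15 K.
T_C = 13 °C → 13 + 273.15 = 286.15 K.
The Carnot efficiency is η = 1 − T_C/T_H = 1 − 286.15/502.15 = 0.4302.
W = η·Q_H = 0.4302 × 411 = 176.8 kJ.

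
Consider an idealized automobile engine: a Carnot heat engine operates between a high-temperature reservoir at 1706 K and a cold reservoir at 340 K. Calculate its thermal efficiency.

η ≈ 0.801

η_rev = 1 − T_C/T_H = 1 − 340.00/1706.00 = 0.801.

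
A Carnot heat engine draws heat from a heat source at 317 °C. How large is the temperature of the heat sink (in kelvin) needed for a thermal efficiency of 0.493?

T_H = 317 °C → 317 + 273.15 = 590.15 K.
From η = 1 − T_C/T_H, T_C = T_H·(1 − η) = 590.15 × (1 − 0.493) = 299 K.

T_C ≈ 299 K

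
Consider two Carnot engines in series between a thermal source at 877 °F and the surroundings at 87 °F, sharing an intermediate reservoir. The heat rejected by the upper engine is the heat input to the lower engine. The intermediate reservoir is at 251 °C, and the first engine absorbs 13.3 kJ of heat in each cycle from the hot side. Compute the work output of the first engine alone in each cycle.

W₁ ≈ 3.91 kJ

T_H = 877 °F → (877 − 32) × 5/9 = 469.44 °C = 742.59 K.
T_C = 87 °F → (87 − 32) × 5/9 = 30.56 °C = 303.71 K.
T_m = 251 °C → 251 + 273.15 = 524.15 K.
First-stage efficiency η₁ = 1 − T_m/T_H = 1 − 524.15/742.59 = 0.2942.
W₁ = η₁·Q_H = 0.2942 × 13.3 = 3.91 kJ.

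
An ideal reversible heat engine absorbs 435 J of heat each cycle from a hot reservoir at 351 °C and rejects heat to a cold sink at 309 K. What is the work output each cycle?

W ≈ 220 J

T_H = 351 °C → 351 + 273.15 = 624.15 K.
For a reversible engine, η = 1 − T_C/T_H = 1 − 309.00/624.15 = 0.5049.
W = η·Q_H = 0.5049 × 435 = 220 J.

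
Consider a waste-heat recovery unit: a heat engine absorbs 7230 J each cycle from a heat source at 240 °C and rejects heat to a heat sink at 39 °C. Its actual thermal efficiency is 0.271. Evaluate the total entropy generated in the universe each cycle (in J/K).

ΔS_univ ≈ 2.80 J/K

T_H = 240 °C → 240 + 273.15 = 513.15 K.
T_C = 39 °C → 39 + 273.15 = 312.15 K.
W = η·Q_H = 0.271 × 7230 = 1959 J, so Q_C = Q_H − W = 5271 J.
The hot reservoir loses entropy Q_H/T_H = 7230/513.15 = 14.09 J/K; the cold reservoir gains Q_C/T_C = 5271/312.15 = 16.89 J/K.
ΔS_univ = −Q_H/T_H + Q_C/T_C = 2.80 J/K (> 0, since η = 0.271 < η_Carnot = 0.392).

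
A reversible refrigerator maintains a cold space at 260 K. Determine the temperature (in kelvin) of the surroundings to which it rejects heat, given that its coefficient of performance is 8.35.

COP_R = T_C/(T_H − T_C) ⇒ T_H = T_C·(1 + 1/COP_R) = 260.00 × (1 + 1/8.35) = 291 K.

T_H ≈ 291 K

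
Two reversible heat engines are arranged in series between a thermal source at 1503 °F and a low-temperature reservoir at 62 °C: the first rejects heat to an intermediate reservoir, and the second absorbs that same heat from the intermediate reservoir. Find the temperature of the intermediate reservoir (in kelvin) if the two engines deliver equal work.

T_m ≈ 713 K

T_H = 1503 °F → (1503 − 32) × 5/9 = 817.22 °C = 1090.37 K.
T_C = 62 °C → 62 + 273.15 = 335.15 K.
For reversible stages Q_m = Q_H·(T_m/T_H). Setting W₁ = Q_H(1 − T_m/T_H) equal to W₂ = Q_m(1 − T_C/T_m) = Q_H·(T_m − T_C)/T_H gives T_H − T_m = T_m − T_C, so T_m = (T_H + T_C)/2 = (1090.37 + 335.15)/2 = 713 K.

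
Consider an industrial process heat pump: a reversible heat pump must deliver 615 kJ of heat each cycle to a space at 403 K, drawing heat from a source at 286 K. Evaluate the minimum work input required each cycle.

Reversible heating COP: COP_HP = T_H/(T_H − T_C) = 403.00/117.00 = 3.4444.
W = Q_H/COP_HP = 615/3.4444 = 178.5 kJ.

W_in ≈ 178.5 kJ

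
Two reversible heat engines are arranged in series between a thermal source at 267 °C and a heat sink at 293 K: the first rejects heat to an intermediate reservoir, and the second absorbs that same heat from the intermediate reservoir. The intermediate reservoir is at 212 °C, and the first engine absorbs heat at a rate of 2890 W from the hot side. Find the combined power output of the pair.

Ẇ_total ≈ 1320 W

T_H = 267 °C → 267 + 273.15 = 540.15 K.
Two reversible stages in series are equivalent to a single Carnot engine between T_H and T_C, so η_total = 1 − T_C/T_H = 1 − 293.00/540.15 = 0.4576.
W_total = η_total · Q_H = 0.4576 × 2890 = 1320 W.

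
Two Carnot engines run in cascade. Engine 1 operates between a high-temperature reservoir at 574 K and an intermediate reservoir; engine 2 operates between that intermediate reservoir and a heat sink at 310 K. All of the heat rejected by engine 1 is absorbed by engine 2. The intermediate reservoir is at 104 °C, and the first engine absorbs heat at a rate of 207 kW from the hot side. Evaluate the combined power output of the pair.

Ẇ_total ≈ 95.2 kW

Two reversible stages in series are equivalent to a single Carnot engine between T_H and T_C, so η_total = 1 − T_C/T_H = 1 − 310.00/574.00 = 0.4599.
W_total = η_total · Q_H = 0.4599 × 207 = 95.2 kW.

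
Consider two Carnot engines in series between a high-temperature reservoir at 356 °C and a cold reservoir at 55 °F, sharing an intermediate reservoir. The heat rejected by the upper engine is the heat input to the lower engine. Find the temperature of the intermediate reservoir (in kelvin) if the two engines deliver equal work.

T_H = 356 °C → 356 + 273.15 = 629.15 K.
T_C = 55 °F → (55 − 32) × 5/9 = 12.78 °C = 285.93 K.
For reversible stages Q_m = Q_H·(T_m/T_H). Setting W₁ = Q_H(1 − T_m/T_H) equal to W₂ = Q_m(1 − T_C/T_m) = Q_H·(T_m − T_C)/T_H gives T_H − T_m = T_m − T_C, so T_m = (T_H + T_C)/2 = (629.15 + 285.93)/2 = 458 K.

T_m ≈ 458 K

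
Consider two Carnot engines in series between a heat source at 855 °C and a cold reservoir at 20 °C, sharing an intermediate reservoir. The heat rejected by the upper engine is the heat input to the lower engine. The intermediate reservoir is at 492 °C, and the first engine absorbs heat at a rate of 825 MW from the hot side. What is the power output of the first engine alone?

T_H = 855 °C → 855 + 273.15 = 1128.15 K.
T_C = 20 °C → 20 + 273.15 = 293.15 K.
T_m = 492 °C → 492 + 273.15 = 765.15 K.
First-stage efficiency η₁ = 1 − T_m/T_H = 1 − 765.15/1128.15 = 0.3218.
W₁ = η₁·Q_H = 0.3218 × 825 = 265.5 MW.

Ẇ₁ ≈ 265.5 MW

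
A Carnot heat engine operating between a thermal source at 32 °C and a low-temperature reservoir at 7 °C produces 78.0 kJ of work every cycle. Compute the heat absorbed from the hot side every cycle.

T_H = 32 °C → 32 + 273.15 = 305.15 K.
T_C = 7 °C → 7 + 273.15 = 280.15 K.
Carnot efficiency: η = 1 − T_C/T_H = 1 − 280.15/305.15 = 0.0819.
Q_H = W/η = 78.0/0.0819 = 952 kJ.

Q_H ≈ 952 kJ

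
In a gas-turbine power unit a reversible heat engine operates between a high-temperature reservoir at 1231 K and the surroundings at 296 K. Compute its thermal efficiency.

For a reversible engine, η = 1 − T_C/T_H = 1 − 296.00/1231.00 = 0.760.

η ≈ 0.760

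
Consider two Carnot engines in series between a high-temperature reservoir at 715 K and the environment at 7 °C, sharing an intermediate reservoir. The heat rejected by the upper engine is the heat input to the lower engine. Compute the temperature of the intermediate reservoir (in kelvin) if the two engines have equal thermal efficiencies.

T_C = 7 °C → 7 + 273.15 = 280.15 K.
Equal efficiencies require 1 − T_m/T_H = 1 − T_C/T_m, i.e. T_m/T_H = T_C/T_m, so T_m = √(T_H·T_C) = √(715.00 × 280.15) = 448 K.

T_m ≈ 448 K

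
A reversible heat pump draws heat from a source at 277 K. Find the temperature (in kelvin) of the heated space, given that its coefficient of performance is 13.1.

COP_HP = T_H/(T_H − T_C) ⇒ T_H = T_C·COP_HP/(COP_HP − 1) = 277.00 × 13.1/(13.1 − 1) = 299.9 K.

T_H ≈ 299.9 K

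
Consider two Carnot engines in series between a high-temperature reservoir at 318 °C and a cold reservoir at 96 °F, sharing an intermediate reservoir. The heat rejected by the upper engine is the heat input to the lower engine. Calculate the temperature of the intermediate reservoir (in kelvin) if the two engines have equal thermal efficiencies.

T_H = 318 °C → 318 + 273.15 = 591.15 K.
T_C = 96 °F → (96 − 32) × 5/9 = 35.56 °C = 308.71 K.
Equal efficiencies require 1 − T_m/T_H = 1 − T_C/T_m, i.e. T_m/T_H = T_C/T_m, so T_m = √(T_H·T_C) = √(591.15 × 308.71) = 427 K.

T_m ≈ 427 K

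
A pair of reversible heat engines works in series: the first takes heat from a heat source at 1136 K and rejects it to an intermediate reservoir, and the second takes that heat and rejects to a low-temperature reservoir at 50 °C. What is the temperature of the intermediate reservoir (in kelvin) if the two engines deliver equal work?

T_m ≈ 730 K

T_C = 50 °C → 50 + 273.15 = 323.15 K.
For reversible stages Q_m = Q_H·(T_m/T_H). Setting W₁ = Q_H(1 − T_m/T_H) equal to W₂ = Q_m(1 − T_C/T_m) = Q_H·(T_m − T_C)/T_H gives T_H − T_m = T_m − T_C, so T_m = (T_H + T_C)/2 = (1136.00 + 323.15)/2 = 730 K.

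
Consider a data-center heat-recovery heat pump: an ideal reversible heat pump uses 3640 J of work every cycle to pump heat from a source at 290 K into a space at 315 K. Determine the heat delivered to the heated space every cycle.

Q_H ≈ 45900 J

For a reversible heat pump, COP_HP = T_H/(T_H − T_C) = 315.00/25.00 = 12.6000.
Q_H = COP_HP · W = 12.6000 × 3640 = 45900 J.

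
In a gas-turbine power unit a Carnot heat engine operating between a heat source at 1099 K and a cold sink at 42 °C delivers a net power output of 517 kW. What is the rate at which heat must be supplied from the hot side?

Q̇_H ≈ 725 kW

T_C = 42 °C → 42 + 273.15 = 315.15 K.
η_rev = 1 − T_C/T_H = 1 − 315.15/1099.00 = 0.7132.
Q_H = W/η = 517/0.7132 = 725 kW.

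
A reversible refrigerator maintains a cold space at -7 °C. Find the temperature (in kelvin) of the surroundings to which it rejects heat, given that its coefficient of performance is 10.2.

T_C = -7 °C → -7 + 273.15 = 266.15 K.
COP_R = T_C/(T_H − T_C) ⇒ T_H = T_C·(1 + 1/COP_R) = 266.15 × (1 + 1/10.2) = 292 K.

T_H ≈ 292 K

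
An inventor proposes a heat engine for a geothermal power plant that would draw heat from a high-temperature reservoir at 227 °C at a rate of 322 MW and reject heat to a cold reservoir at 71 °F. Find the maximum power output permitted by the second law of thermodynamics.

Ẇ_max ≈ 132.2 MW

T_H = 227 °C → 227 + 273.15 = 500.15 K.
T_C = 71 °F → (71 − 32) × 5/9 = 21.67 °C = 294.82 K.
By the Carnot theorem, η_max = 1 − T_C/T_H = 1 − 294.82/500.15 = 0.4105.
W_max = η_max · Q_H = 0.4105 × 322 = 132.2 MW.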